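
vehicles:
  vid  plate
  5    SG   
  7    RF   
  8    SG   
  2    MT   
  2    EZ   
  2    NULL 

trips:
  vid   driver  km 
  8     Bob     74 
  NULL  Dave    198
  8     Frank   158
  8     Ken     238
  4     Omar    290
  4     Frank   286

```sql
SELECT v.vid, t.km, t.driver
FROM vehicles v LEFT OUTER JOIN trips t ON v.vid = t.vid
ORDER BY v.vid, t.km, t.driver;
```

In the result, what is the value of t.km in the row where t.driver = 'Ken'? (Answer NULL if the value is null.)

LEFT JOIN keeps every row from `vehicles`; unmatched rows get NULL for `trips`'s columns.
Matching on v.vid = t.vid. A NULL in a compared column never satisfies the condition.
- v[0] vid=5 → no match; kept with NULLs on the t side.
- v[1] vid=7 → no match; kept with NULLs on the t side.
- v[2] vid=8 → 3 match(es) in t → 3 row(s).
- v[3] vid=2 → no match; kept with NULLs on the t side.
- v[4] vid=2 → no match; kept with NULLs on the t side.
- v[5] vid=2 → no match; kept with NULLs on the t side.

238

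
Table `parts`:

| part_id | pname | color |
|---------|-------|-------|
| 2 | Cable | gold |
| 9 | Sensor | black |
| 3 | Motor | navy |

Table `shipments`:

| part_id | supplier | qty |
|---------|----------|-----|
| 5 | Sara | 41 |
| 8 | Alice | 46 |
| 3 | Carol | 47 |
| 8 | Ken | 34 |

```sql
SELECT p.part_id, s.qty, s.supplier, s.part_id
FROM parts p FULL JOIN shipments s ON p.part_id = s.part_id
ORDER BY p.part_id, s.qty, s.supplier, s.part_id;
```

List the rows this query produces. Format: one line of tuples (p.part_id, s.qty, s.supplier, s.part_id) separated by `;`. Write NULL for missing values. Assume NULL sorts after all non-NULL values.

FULL OUTER JOIN keeps every row from both sides; unmatched rows get NULL for the other side's columns.
Matching on p.part_id = s.part_id.
- p[0] part_id=2 → no match; kept with NULLs on the s side.
- p[1] part_id=9 → no match; kept with NULLs on the s side.
- p[2] part_id=3 → 1 match(es) in s → 1 row(s).
- 3 s row(s) had no p match → kept, p columns NULL.
After projecting and ordering:
p.part_id | s.qty | s.supplier | s.part_id
2 | NULL | NULL | NULL
3 | 47 | Carol | 3
9 | NULL | NULL | NULL
NULL | 34 | Ken | 8
NULL | 41 | Sara | 5
NULL | 46 | Alice | 8

(2, NULL, NULL, NULL); (3, 47, Carol, 3); (9, NULL, NULL, NULL); (NULL, 34, Ken, 8); (NULL, 41, Sara, 5); (NULL, 46, Alice, 8)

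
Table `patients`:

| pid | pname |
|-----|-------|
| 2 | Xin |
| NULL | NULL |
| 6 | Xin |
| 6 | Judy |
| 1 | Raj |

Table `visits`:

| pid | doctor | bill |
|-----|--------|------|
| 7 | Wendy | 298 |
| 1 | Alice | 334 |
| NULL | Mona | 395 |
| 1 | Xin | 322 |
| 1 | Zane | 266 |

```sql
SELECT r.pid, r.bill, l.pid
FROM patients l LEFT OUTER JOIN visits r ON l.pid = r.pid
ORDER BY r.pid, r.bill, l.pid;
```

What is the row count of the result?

7

LEFT JOIN keeps every row from `patients`; unmatched rows get NULL for `visits`'s columns.
Matching on l.pid = r.pid. A NULL in a compared column never satisfies the condition.
- l[0] pid=2 → no match; kept with NULLs on the r side.
- l[1] pid=NULL → no match; kept with NULLs on the r side.
- l[2] pid=6 → no match; kept with NULLs on the r side.
- l[3] pid=6 → no match; kept with NULLs on the r side.
- l[4] pid=1 → 3 match(es) in r → 3 row(s).
Total: 3 matched + 4 padded = 7 rows.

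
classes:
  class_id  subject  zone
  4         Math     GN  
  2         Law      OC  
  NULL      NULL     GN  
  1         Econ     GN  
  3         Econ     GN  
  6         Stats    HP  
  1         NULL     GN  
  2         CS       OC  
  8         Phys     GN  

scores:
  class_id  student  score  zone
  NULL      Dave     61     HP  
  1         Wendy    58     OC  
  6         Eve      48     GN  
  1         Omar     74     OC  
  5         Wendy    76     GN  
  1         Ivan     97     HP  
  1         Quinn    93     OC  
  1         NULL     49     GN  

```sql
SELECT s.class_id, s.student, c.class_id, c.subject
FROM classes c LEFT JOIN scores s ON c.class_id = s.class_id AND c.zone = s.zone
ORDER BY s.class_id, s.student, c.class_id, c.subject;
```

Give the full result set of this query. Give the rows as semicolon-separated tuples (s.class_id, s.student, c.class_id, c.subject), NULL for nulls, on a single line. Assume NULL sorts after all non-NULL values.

LEFT JOIN keeps every row from `classes`; unmatched rows get NULL for `scores`'s columns.
Matching on c.class_id = s.class_id AND c.zone = s.zone. A NULL in a compared column never satisfies the condition.
Matched pairs: 2; unmatched c rows kept: 7.

(1, NULL, 1, Econ); (1, NULL, 1, NULL); (NULL, NULL, 2, CS); (NULL, NULL, 2, Law); (NULL, NULL, 3, Econ); (NULL, NULL, 4, Math); (NULL, NULL, 6, Stats); (NULL, NULL, 8, Phys); (NULL, NULL, NULL, NULL)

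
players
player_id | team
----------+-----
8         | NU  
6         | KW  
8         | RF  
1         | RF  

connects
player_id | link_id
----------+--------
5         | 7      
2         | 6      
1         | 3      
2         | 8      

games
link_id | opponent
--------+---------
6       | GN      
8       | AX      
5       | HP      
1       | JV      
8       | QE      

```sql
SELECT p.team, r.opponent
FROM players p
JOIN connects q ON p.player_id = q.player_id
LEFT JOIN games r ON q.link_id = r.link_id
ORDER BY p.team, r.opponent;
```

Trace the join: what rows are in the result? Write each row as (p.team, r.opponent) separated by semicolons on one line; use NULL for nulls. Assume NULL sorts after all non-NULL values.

(RF, NULL)

Evaluate left to right. First `players p INNER JOIN connects q` on player_id: 1 row(s).
Then LEFT JOIN `games r` on link_id: each of those 1 rows is kept; rows whose q.link_id has no match in r get NULL for r's columns.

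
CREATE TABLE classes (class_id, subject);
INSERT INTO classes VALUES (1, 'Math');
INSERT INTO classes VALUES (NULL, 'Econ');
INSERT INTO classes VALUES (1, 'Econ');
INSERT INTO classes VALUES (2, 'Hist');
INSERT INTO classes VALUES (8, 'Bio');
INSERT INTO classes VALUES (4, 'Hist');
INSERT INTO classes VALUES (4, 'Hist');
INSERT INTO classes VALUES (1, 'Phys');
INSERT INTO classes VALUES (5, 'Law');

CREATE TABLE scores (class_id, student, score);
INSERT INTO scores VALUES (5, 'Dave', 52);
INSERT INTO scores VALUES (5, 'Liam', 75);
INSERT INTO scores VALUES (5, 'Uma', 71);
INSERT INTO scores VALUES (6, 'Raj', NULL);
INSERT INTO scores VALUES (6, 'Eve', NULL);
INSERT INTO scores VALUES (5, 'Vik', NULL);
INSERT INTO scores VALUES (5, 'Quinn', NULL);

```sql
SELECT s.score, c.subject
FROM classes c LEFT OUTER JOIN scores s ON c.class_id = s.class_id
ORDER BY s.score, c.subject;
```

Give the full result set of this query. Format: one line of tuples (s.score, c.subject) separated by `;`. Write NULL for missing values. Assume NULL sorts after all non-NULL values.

LEFT JOIN keeps every row from `classes`; unmatched rows get NULL for `scores`'s columns.
Matching on c.class_id = s.class_id. A NULL in a compared column never satisfies the condition.
- class_id=1: no s row matches, row kept with s columns NULL.
- class_id=NULL: no s row matches, row kept with s columns NULL.
- class_id=1: no s row matches, row kept with s columns NULL.
- class_id=2: no s row matches, row kept with s columns NULL.
- class_id=8: no s row matches, row kept with s columns NULL.
- class_id=4: no s row matches, row kept with s columns NULL.
- class_id=4: no s row matches, row kept with s columns NULL.
- class_id=1: no s row matches, row kept with s columns NULL.
- class_id=5: 5 matching s row(s), so 5 row(s) emitted.

(52, Law); (71, Law); (75, Law); (NULL, Bio); (NULL, Econ); (NULL, Econ); (NULL, Hist); (NULL, Hist); (NULL, Hist); (NULL, Law); (NULL, Law); (NULL, Math); (NULL, Phys)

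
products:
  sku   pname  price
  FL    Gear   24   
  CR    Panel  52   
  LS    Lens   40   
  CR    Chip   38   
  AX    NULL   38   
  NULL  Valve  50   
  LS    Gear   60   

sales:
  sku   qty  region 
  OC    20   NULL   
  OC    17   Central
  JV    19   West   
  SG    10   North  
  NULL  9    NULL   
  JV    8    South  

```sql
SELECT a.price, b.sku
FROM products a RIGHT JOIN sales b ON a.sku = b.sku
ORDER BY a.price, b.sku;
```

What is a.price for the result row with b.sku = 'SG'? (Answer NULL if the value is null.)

NULL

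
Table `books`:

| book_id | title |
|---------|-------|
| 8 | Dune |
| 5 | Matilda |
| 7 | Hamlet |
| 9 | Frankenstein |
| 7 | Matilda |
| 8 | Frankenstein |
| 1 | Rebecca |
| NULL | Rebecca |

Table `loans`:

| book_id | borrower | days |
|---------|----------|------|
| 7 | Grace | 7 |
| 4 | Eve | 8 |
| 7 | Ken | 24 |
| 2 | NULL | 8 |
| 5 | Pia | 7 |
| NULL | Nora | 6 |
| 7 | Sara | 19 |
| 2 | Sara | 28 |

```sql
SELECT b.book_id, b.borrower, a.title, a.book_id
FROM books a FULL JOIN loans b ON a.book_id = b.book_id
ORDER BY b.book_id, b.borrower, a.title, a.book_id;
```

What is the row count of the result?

16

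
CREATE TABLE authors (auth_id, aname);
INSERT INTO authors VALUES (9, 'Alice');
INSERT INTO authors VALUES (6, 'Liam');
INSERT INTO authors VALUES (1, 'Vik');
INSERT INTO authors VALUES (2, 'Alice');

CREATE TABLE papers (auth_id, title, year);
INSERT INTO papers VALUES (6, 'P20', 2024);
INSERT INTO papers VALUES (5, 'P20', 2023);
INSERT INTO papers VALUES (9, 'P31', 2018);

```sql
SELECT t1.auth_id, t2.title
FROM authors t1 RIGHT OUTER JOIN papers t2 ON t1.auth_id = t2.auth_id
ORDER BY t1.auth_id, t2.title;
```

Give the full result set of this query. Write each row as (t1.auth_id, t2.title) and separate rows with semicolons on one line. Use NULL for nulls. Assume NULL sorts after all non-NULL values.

(6, P20); (9, P31); (NULL, P20)

RIGHT JOIN keeps every row from `papers`; unmatched rows get NULL for `authors`'s columns.
Matching on t1.auth_id = t2.auth_id.
Matched pairs: 2; unmatched t2 rows kept: 1.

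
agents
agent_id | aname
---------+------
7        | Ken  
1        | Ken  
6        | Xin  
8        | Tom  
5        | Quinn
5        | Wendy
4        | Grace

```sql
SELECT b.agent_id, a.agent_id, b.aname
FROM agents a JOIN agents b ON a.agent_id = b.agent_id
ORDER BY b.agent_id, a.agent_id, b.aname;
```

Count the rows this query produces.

9

INNER JOIN keeps only pairs where the ON condition holds.
Matching on a.agent_id = b.agent_id.
Matched pairs: 9.
Total: 9 rows.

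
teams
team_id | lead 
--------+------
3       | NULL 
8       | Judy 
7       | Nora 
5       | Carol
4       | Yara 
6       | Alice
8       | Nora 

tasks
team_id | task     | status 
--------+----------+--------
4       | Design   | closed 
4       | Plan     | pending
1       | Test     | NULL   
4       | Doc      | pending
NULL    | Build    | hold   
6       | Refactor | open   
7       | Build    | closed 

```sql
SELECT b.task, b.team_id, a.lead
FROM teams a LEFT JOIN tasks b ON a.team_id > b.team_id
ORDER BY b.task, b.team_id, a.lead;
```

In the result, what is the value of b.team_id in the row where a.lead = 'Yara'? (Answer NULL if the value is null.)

1

LEFT JOIN keeps every row from `teams`; unmatched rows get NULL for `tasks`'s columns.
Matching on a.team_id > b.team_id. A NULL in a compared column never satisfies the condition.
Matched pairs: 27; unmatched a rows kept: 0.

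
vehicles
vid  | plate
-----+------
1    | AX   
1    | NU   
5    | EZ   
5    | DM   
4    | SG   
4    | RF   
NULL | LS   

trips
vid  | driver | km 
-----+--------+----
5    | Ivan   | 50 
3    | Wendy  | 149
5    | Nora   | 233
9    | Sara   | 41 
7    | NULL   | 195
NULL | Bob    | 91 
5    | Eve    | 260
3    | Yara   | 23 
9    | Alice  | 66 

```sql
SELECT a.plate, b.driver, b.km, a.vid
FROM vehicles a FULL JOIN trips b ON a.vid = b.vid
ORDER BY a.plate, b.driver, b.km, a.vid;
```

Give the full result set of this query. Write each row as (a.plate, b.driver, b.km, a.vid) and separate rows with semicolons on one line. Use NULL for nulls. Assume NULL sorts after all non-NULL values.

(AX, NULL, NULL, 1); (DM, Eve, 260, 5); (DM, Ivan, 50, 5); (DM, Nora, 233, 5); (EZ, Eve, 260, 5); (EZ, Ivan, 50, 5); (EZ, Nora, 233, 5); (LS, NULL, NULL, NULL); (NU, NULL, NULL, 1); (RF, NULL, NULL, 4); (SG, NULL, NULL, 4); (NULL, Alice, 66, NULL); (NULL, Bob, 91, NULL); (NULL, Sara, 41, NULL); (NULL, Wendy, 149, NULL); (NULL, Yara, 23, NULL); (NULL, NULL, 195, NULL)

FULL OUTER JOIN keeps every row from both sides; unmatched rows get NULL for the other side's columns.
Matching on a.vid = b.vid. A NULL in a compared column never satisfies the condition.
- vid=1: no b row matches, row kept with b columns NULL.
- vid=1: no b row matches, row kept with b columns NULL.
- vid=5: 3 matching b row(s), so 3 row(s) emitted.
- vid=5: 3 matching b row(s), so 3 row(s) emitted.
- vid=4: no b row matches, row kept with b columns NULL.
- vid=4: no b row matches, row kept with b columns NULL.
- vid=NULL: no b row matches, row kept with b columns NULL.
- 6 row(s) from b found no a partner → padded with NULL.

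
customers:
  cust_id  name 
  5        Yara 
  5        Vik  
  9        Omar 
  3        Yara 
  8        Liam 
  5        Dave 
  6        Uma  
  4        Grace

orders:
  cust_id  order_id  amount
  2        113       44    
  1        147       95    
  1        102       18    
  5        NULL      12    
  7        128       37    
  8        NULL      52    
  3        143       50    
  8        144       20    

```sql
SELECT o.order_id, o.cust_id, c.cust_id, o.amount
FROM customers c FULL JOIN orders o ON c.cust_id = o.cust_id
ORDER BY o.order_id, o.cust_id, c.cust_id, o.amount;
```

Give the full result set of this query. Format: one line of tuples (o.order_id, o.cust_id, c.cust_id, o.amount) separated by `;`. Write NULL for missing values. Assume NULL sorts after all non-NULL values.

FULL OUTER JOIN keeps every row from both sides; unmatched rows get NULL for the other side's columns.
Matching on c.cust_id = o.cust_id.
Matched pairs: 6; unmatched c rows kept: 3; unmatched o rows kept: 4.

(102, 1, NULL, 18); (113, 2, NULL, 44); (128, 7, NULL, 37); (143, 3, 3, 50); (144, 8, 8, 20); (147, 1, NULL, 95); (NULL, 5, 5, 12); (NULL, 5, 5, 12); (NULL, 5, 5, 12); (NULL, 8, 8, 52); (NULL, NULL, 4, NULL); (NULL, NULL, 6, NULL); (NULL, NULL, 9, NULL)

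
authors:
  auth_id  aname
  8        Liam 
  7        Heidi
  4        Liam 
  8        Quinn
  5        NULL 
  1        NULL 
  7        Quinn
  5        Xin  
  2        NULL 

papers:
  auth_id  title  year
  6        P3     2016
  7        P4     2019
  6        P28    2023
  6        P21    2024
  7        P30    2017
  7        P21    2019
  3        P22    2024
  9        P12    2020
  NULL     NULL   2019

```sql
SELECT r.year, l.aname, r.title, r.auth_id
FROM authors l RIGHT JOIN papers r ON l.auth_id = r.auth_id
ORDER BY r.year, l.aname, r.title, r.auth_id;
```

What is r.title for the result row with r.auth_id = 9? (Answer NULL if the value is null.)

P12

RIGHT JOIN keeps every row from `papers`; unmatched rows get NULL for `authors`'s columns.
Matching on l.auth_id = r.auth_id. A NULL in a compared column never satisfies the condition.
- l row (auth_id=8): no match.
- l row (auth_id=7): matches 3 r row(s) → 3 output row(s).
- l row (auth_id=4): no match.
- l row (auth_id=8): no match.
- l row (auth_id=5): no match.
- l row (auth_id=1): no match.
- l row (auth_id=7): matches 3 r row(s) → 3 output row(s).
- l row (auth_id=5): no match.
- l row (auth_id=2): no match.
- 6 r row(s) had no l match → kept, l columns NULL.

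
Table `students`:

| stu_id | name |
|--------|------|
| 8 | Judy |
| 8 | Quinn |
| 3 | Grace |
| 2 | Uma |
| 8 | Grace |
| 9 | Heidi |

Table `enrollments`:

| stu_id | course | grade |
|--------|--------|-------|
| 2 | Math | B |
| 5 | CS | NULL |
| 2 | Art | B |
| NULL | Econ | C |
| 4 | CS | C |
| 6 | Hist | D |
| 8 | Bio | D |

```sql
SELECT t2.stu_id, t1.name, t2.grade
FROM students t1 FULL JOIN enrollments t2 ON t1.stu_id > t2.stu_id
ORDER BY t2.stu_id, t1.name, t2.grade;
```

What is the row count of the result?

25

FULL OUTER JOIN keeps every row from both sides; unmatched rows get NULL for the other side's columns.
Matching on t1.stu_id > t2.stu_id. A NULL in a compared column never satisfies the condition.
- t1 row (stu_id=8): matches 5 t2 row(s) → 5 output row(s).
- t1 row (stu_id=8): matches 5 t2 row(s) → 5 output row(s).
- t1 row (stu_id=3): matches 2 t2 row(s) → 2 output row(s).
- t1 row (stu_id=2): no match → kept, t2 columns NULL.
- t1 row (stu_id=8): matches 5 t2 row(s) → 5 output row(s).
- t1 row (stu_id=9): matches 6 t2 row(s) → 6 output row(s).
- plus 1 unmatched t2 row(s), each kept with NULL t1 columns.
Total: 23 matched + 2 padded = 25 rows.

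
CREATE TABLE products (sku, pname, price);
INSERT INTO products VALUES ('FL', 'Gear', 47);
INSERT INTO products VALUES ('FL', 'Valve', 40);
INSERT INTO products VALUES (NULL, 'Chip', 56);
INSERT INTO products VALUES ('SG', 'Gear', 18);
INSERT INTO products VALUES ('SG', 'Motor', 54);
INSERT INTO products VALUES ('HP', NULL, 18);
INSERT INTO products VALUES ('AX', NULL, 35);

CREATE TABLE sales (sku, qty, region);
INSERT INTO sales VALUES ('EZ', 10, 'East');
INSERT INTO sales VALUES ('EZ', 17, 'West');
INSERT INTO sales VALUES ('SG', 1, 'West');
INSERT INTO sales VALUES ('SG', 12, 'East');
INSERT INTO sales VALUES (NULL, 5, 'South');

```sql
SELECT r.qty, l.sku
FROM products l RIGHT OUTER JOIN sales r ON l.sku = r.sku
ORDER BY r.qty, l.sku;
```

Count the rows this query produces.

7

RIGHT JOIN keeps every row from `sales`; unmatched rows get NULL for `products`'s columns.
Matching on l.sku = r.sku. A NULL in a compared column never satisfies the condition.
Matched pairs: 4; unmatched r rows kept: 3.
Total: 4 matched + 3 padded = 7 rows.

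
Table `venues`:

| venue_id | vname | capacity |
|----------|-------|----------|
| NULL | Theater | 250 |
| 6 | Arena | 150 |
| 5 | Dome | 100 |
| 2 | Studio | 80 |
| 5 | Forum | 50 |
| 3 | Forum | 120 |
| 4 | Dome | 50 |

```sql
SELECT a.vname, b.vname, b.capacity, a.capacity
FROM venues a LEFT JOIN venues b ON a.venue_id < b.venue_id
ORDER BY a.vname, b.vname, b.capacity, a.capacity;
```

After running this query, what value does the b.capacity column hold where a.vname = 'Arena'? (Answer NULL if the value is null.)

LEFT JOIN keeps every row from `venues a`; unmatched rows get NULL for `venues b`'s columns.
Matching on a.venue_id < b.venue_id. A NULL in a compared column never satisfies the condition.
- venue_id=NULL: no b row matches, row kept with b columns NULL.
- venue_id=6: no b row matches, row kept with b columns NULL.
- venue_id=5: 1 matching b row(s), so 1 row(s) emitted.
- venue_id=2: 5 matching b row(s), so 5 row(s) emitted.
- venue_id=5: 1 matching b row(s), so 1 row(s) emitted.
- venue_id=3: 4 matching b row(s), so 4 row(s) emitted.
- venue_id=4: 3 matching b row(s), so 3 row(s) emitted.

NULL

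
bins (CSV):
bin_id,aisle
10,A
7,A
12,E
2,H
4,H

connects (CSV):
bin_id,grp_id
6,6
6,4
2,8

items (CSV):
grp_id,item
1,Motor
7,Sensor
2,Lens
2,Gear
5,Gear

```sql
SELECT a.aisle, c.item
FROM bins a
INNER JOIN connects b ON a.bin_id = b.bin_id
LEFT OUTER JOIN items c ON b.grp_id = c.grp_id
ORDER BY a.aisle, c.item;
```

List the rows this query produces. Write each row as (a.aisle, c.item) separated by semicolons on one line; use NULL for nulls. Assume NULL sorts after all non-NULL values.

(H, NULL)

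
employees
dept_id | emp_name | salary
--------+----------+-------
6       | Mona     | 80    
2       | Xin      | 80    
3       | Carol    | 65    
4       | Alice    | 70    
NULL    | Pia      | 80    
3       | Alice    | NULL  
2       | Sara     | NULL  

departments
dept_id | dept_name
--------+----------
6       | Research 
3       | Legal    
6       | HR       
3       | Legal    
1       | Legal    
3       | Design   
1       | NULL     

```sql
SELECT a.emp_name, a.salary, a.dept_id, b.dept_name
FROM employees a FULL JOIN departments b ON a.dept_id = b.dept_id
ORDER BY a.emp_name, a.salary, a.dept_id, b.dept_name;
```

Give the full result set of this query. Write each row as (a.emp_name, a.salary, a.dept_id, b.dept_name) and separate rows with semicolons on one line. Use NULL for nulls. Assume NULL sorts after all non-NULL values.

(Alice, 70, 4, NULL); (Alice, NULL, 3, Design); (Alice, NULL, 3, Legal); (Alice, NULL, 3, Legal); (Carol, 65, 3, Design); (Carol, 65, 3, Legal); (Carol, 65, 3, Legal); (Mona, 80, 6, HR); (Mona, 80, 6, Research); (Pia, 80, NULL, NULL); (Sara, NULL, 2, NULL); (Xin, 80, 2, NULL); (NULL, NULL, NULL, Legal); (NULL, NULL, NULL, NULL)

FULL OUTER JOIN keeps every row from both sides; unmatched rows get NULL for the other side's columns.
Matching on a.dept_id = b.dept_id. A NULL in a compared column never satisfies the condition.
- a row (dept_id=6): matches 2 b row(s) → 2 output row(s).
- a row (dept_id=2): no match → kept, b columns NULL.
- a row (dept_id=3): matches 3 b row(s) → 3 output row(s).
- a row (dept_id=4): no match → kept, b columns NULL.
- a row (dept_id=NULL): no match → kept, b columns NULL.
- a row (dept_id=3): matches 3 b row(s) → 3 output row(s).
- a row (dept_id=2): no match → kept, b columns NULL.
- 2 b row(s) had no a match → kept, a columns NULL.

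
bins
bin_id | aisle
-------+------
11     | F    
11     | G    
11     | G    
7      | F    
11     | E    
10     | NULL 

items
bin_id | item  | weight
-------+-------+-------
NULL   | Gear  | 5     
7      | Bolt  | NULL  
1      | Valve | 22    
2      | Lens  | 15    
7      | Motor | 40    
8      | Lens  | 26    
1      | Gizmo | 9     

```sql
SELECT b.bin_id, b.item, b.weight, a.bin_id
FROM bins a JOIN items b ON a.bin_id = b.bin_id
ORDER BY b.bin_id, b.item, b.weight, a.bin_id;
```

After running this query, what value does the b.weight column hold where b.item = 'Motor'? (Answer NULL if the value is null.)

40

INNER JOIN keeps only pairs where the ON condition holds.
Matching on a.bin_id = b.bin_id. A NULL in a compared column never satisfies the condition.
Matched pairs: 2.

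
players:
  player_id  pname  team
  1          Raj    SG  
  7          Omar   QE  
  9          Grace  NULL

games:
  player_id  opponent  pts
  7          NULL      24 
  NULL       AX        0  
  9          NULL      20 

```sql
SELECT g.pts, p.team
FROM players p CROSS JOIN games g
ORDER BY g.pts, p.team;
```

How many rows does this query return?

CROSS JOIN pairs every row of `players` with every row of `games`: 3 × 3 = 9 rows.

9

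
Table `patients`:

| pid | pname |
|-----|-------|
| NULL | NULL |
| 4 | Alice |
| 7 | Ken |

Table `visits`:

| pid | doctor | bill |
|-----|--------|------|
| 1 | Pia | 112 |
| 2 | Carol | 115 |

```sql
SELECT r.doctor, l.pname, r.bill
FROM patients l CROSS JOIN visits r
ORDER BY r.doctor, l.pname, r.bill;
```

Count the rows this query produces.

6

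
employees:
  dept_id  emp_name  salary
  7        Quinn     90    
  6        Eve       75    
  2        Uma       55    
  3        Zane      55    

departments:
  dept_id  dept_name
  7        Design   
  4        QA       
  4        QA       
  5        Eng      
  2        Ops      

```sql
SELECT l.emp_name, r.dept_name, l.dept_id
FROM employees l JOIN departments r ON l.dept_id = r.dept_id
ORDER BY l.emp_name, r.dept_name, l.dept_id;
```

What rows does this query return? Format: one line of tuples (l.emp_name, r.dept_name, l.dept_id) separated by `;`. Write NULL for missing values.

INNER JOIN keeps only pairs where the ON condition holds.
Matching on l.dept_id = r.dept_id.
Matched pairs: 2.

(Quinn, Design, 7); (Uma, Ops, 2)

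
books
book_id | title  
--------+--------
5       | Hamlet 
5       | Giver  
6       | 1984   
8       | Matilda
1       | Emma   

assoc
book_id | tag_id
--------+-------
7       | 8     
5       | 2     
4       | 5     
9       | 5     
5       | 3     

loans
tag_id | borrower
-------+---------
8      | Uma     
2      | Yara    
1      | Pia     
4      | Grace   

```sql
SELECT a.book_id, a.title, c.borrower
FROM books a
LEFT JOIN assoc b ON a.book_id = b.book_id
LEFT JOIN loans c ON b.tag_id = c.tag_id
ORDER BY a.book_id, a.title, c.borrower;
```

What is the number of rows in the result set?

Joins associate left-to-right: books LEFT JOIN assoc on book_id gives 7 intermediate row(s).
Then LEFT JOIN `loans c` on tag_id: each of those 7 rows is kept; rows whose b.tag_id has no match in c get NULL for c's columns.
Result: 7 row(s).

7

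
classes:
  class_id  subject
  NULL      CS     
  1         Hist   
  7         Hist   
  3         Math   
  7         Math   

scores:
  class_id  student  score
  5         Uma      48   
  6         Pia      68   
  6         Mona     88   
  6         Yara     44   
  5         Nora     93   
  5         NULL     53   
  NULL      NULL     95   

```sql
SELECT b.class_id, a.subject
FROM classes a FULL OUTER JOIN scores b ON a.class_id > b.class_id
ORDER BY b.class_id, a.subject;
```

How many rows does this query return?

16

FULL OUTER JOIN keeps every row from both sides; unmatched rows get NULL for the other side's columns.
Matching on a.class_id > b.class_id. A NULL in a compared column never satisfies the condition.
- a row (class_id=NULL): no match → kept, b columns NULL.
- a row (class_id=1): no match → kept, b columns NULL.
- a row (class_id=7): matches 6 b row(s) → 6 output row(s).
- a row (class_id=3): no match → kept, b columns NULL.
- a row (class_id=7): matches 6 b row(s) → 6 output row(s).
- 1 b row(s) had no a match → kept, a columns NULL.
Total: 12 matched + 4 padded = 16 rows.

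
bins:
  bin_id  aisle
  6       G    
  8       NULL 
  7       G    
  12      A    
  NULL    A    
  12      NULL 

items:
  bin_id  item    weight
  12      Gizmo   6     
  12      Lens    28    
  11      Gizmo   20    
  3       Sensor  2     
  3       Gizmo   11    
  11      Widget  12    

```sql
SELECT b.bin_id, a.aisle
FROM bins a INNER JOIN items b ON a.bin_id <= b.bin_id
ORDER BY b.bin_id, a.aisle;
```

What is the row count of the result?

16

INNER JOIN keeps only pairs where the ON condition holds.
Matching on a.bin_id <= b.bin_id. A NULL in a compared column never satisfies the condition.
- bin_id=6: 4 matching b row(s), so 4 row(s) emitted.
- bin_id=8: 4 matching b row(s), so 4 row(s) emitted.
- bin_id=7: 4 matching b row(s), so 4 row(s) emitted.
- bin_id=12: 2 matching b row(s), so 2 row(s) emitted.
- bin_id=NULL: no matching b row, dropped.
- bin_id=12: 2 matching b row(s), so 2 row(s) emitted.
Total: 16 rows.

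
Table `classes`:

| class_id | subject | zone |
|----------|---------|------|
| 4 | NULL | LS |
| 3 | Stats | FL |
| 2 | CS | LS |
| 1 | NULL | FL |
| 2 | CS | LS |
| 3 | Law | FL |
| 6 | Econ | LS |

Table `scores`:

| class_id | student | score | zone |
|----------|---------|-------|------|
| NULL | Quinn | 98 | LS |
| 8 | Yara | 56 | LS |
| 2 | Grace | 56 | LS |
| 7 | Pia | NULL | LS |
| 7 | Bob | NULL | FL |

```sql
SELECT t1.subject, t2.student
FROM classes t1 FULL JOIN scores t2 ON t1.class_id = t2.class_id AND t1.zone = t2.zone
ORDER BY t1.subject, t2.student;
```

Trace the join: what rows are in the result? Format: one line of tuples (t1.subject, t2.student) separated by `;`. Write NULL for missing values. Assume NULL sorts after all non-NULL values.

FULL OUTER JOIN keeps every row from both sides; unmatched rows get NULL for the other side's columns.
Matching on t1.class_id = t2.class_id AND t1.zone = t2.zone. A NULL in a compared column never satisfies the condition.
- t1 row (class_id=4, zone=LS): no match → kept, t2 columns NULL.
- t1 row (class_id=3, zone=FL): no match → kept, t2 columns NULL.
- t1 row (class_id=2, zone=LS): matches 1 t2 row(s) → 1 output row(s).
- t1 row (class_id=1, zone=FL): no match → kept, t2 columns NULL.
- t1 row (class_id=2, zone=LS): matches 1 t2 row(s) → 1 output row(s).
- t1 row (class_id=3, zone=FL): no match → kept, t2 columns NULL.
- t1 row (class_id=6, zone=LS): no match → kept, t2 columns NULL.
- 4 t2 row(s) had no t1 match → kept, t1 columns NULL.

(CS, Grace); (CS, Grace); (Econ, NULL); (Law, NULL); (Stats, NULL); (NULL, Bob); (NULL, Pia); (NULL, Quinn); (NULL, Yara); (NULL, NULL); (NULL, NULL)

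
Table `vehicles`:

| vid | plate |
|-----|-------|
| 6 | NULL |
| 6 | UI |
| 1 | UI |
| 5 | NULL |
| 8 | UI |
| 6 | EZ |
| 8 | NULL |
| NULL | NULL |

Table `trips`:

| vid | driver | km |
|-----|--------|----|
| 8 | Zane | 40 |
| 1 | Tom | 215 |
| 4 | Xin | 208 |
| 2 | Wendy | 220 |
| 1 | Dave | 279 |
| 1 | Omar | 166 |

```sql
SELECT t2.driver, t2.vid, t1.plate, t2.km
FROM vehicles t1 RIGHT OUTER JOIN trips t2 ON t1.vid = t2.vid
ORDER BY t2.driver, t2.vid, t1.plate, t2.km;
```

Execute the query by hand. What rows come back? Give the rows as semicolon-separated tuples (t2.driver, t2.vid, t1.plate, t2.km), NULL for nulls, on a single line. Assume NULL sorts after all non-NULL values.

(Dave, 1, UI, 279); (Omar, 1, UI, 166); (Tom, 1, UI, 215); (Wendy, 2, NULL, 220); (Xin, 4, NULL, 208); (Zane, 8, UI, 40); (Zane, 8, NULL, 40)

RIGHT JOIN keeps every row from `trips`; unmatched rows get NULL for `vehicles`'s columns.
Matching on t1.vid = t2.vid. A NULL in a compared column never satisfies the condition.
Matched pairs: 5; unmatched t2 rows kept: 2.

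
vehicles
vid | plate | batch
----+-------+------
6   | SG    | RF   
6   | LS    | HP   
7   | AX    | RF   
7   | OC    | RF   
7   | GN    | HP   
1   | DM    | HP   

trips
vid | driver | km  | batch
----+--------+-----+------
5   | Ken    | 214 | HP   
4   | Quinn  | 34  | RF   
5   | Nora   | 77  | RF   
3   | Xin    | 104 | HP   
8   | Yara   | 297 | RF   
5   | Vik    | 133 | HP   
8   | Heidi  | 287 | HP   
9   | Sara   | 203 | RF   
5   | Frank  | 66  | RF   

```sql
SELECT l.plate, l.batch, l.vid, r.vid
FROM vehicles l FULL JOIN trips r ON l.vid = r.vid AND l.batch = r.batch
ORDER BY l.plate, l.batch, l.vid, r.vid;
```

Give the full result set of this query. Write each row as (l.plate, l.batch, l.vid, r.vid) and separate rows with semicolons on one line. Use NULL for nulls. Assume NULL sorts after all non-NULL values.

(AX, RF, 7, NULL); (DM, HP, 1, NULL); (GN, HP, 7, NULL); (LS, HP, 6, NULL); (OC, RF, 7, NULL); (SG, RF, 6, NULL); (NULL, NULL, NULL, 3); (NULL, NULL, NULL, 4); (NULL, NULL, NULL, 5); (NULL, NULL, NULL, 5); (NULL, NULL, NULL, 5); (NULL, NULL, NULL, 5); (NULL, NULL, NULL, 8); (NULL, NULL, NULL, 8); (NULL, NULL, NULL, 9)

FULL OUTER JOIN keeps every row from both sides; unmatched rows get NULL for the other side's columns.
Matching on l.vid = r.vid AND l.batch = r.batch.
- vid=6, batch=RF: no r row matches, row kept with r columns NULL.
- vid=6, batch=HP: no r row matches, row kept with r columns NULL.
- vid=7, batch=RF: no r row matches, row kept with r columns NULL.
- vid=7, batch=RF: no r row matches, row kept with r columns NULL.
- vid=7, batch=HP: no r row matches, row kept with r columns NULL.
- vid=1, batch=HP: no r row matches, row kept with r columns NULL.
- 9 row(s) from r found no l partner → padded with NULL.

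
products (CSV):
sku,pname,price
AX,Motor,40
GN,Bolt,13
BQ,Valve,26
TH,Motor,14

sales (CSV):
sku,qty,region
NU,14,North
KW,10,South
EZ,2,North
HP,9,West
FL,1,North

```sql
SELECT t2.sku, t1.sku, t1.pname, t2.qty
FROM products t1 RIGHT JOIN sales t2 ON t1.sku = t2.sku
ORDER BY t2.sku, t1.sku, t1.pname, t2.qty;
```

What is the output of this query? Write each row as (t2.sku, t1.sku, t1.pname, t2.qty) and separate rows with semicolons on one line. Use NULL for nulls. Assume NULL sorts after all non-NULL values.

RIGHT JOIN keeps every row from `sales`; unmatched rows get NULL for `products`'s columns.
Matching on t1.sku = t2.sku.
- t1 (sku=AX) has no partner in t2.
- t1 (sku=GN) has no partner in t2.
- t1 (sku=BQ) has no partner in t2.
- t1 (sku=TH) has no partner in t2.
- 5 row(s) from t2 found no t1 partner → padded with NULL.
After projecting and ordering:
t2.sku | t1.sku | t1.pname | t2.qty
EZ | NULL | NULL | 2
FL | NULL | NULL | 1
HP | NULL | NULL | 9
KW | NULL | NULL | 10
NU | NULL | NULL | 14

(EZ, NULL, NULL, 2); (FL, NULL, NULL, 1); (HP, NULL, NULL, 9); (KW, NULL, NULL, 10); (NU, NULL, NULL, 14)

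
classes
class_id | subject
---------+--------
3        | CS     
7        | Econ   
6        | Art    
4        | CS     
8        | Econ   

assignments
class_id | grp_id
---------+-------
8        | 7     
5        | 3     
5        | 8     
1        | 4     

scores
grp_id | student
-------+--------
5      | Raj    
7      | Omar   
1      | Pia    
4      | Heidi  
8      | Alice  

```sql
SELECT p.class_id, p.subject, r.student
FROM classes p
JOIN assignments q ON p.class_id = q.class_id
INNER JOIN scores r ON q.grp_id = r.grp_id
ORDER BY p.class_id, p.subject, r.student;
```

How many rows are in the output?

1

Evaluate left to right. First `classes p INNER JOIN assignments q` on class_id: 1 row(s).
Then INNER JOIN `scores r` on grp_id: keep only rows whose q.grp_id appears in r.
Result: 1 row(s).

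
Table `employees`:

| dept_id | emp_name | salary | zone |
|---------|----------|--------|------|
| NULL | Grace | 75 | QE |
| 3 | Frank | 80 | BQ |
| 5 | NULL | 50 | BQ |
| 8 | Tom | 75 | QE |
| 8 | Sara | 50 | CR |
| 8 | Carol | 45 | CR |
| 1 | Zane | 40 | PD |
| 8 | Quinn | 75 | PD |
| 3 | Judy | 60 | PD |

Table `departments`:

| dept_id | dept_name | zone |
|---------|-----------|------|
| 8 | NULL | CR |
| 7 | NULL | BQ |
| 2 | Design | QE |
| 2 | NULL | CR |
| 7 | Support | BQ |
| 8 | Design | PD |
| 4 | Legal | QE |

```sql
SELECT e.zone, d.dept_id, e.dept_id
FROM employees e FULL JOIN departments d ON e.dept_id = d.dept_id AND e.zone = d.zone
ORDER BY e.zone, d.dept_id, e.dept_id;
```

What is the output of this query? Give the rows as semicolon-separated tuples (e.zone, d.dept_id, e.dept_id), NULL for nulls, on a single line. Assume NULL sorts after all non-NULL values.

FULL OUTER JOIN keeps every row from both sides; unmatched rows get NULL for the other side's columns.
Matching on e.dept_id = d.dept_id AND e.zone = d.zone. A NULL in a compared column never satisfies the condition.
Matched pairs: 3; unmatched e rows kept: 6; unmatched d rows kept: 5.

(BQ, NULL, 3); (BQ, NULL, 5); (CR, 8, 8); (CR, 8, 8); (PD, 8, 8); (PD, NULL, 1); (PD, NULL, 3); (QE, NULL, 8); (QE, NULL, NULL); (NULL, 2, NULL); (NULL, 2, NULL); (NULL, 4, NULL); (NULL, 7, NULL); (NULL, 7, NULL)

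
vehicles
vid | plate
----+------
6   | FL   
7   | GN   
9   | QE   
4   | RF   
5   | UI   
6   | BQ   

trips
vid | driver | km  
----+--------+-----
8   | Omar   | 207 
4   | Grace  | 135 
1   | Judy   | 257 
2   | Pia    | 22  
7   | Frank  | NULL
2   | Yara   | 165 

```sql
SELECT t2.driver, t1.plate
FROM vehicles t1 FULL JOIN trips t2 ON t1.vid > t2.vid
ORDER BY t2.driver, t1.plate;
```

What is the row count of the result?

FULL OUTER JOIN keeps every row from both sides; unmatched rows get NULL for the other side's columns.
Matching on t1.vid > t2.vid.
- t1[0] vid=6 → 4 match(es) in t2 → 4 row(s).
- t1[1] vid=7 → 4 match(es) in t2 → 4 row(s).
- t1[2] vid=9 → 6 match(es) in t2 → 6 row(s).
- t1[3] vid=4 → 3 match(es) in t2 → 3 row(s).
- t1[4] vid=5 → 4 match(es) in t2 → 4 row(s).
- t1[5] vid=6 → 4 match(es) in t2 → 4 row(s).
Total: 25 rows.

25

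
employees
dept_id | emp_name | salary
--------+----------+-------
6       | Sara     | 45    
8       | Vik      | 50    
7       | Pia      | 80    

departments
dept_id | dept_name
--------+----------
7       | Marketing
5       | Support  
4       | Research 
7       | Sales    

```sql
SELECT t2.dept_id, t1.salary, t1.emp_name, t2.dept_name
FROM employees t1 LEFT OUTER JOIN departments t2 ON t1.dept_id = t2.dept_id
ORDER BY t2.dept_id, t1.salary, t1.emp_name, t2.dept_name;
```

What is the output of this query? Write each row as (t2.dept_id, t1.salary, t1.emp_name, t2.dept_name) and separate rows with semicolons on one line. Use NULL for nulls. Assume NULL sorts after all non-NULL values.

(7, 80, Pia, Marketing); (7, 80, Pia, Sales); (NULL, 45, Sara, NULL); (NULL, 50, Vik, NULL)

LEFT JOIN keeps every row from `employees`; unmatched rows get NULL for `departments`'s columns.
Matching on t1.dept_id = t2.dept_id.
Matched pairs: 2; unmatched t1 rows kept: 2.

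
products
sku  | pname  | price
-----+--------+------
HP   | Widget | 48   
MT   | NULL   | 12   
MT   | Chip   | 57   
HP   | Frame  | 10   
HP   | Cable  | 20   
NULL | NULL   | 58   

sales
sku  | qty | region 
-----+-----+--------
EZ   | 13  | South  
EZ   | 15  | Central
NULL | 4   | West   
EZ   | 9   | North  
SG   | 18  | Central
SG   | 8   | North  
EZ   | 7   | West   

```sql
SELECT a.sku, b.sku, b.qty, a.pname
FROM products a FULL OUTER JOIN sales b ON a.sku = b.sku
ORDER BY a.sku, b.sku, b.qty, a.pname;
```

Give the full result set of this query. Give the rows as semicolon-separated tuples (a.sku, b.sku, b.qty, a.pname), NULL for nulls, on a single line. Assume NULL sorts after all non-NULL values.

FULL OUTER JOIN keeps every row from both sides; unmatched rows get NULL for the other side's columns.
Matching on a.sku = b.sku. A NULL in a compared column never satisfies the condition.
Matched pairs: 0; unmatched a rows kept: 6; unmatched b rows kept: 7.

(HP, NULL, NULL, Cable); (HP, NULL, NULL, Frame); (HP, NULL, NULL, Widget); (MT, NULL, NULL, Chip); (MT, NULL, NULL, NULL); (NULL, EZ, 7, NULL); (NULL, EZ, 9, NULL); (NULL, EZ, 13, NULL); (NULL, EZ, 15, NULL); (NULL, SG, 8, NULL); (NULL, SG, 18, NULL); (NULL, NULL, 4, NULL); (NULL, NULL, NULL, NULL)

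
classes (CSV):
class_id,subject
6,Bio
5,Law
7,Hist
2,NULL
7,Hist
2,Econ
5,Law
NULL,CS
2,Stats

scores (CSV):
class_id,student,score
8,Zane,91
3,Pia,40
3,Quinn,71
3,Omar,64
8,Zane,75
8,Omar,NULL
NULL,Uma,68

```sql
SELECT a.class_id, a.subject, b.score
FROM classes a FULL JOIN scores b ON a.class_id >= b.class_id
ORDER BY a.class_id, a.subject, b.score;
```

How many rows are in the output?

FULL OUTER JOIN keeps every row from both sides; unmatched rows get NULL for the other side's columns.
Matching on a.class_id >= b.class_id. A NULL in a compared column never satisfies the condition.
Matched pairs: 15; unmatched a rows kept: 4; unmatched b rows kept: 4.
Total: 15 matched + 8 padded = 23 rows.

23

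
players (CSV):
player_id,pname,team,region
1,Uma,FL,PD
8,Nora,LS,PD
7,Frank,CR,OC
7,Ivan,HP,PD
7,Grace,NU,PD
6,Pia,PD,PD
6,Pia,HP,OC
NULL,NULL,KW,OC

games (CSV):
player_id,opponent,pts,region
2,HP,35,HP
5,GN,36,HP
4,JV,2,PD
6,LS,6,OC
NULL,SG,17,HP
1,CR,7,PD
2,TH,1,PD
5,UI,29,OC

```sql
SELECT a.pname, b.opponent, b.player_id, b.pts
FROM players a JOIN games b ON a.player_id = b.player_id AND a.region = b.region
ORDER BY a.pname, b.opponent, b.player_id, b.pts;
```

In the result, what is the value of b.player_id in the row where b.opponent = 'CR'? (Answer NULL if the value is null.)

INNER JOIN keeps only pairs where the ON condition holds.
Matching on a.player_id = b.player_id AND a.region = b.region. A NULL in a compared column never satisfies the condition.
- a (player_id=1, region=PD) pairs with 1 row(s) of b.
- a (player_id=8, region=PD) has no partner → excluded.
- a (player_id=7, region=OC) has no partner → excluded.
- a (player_id=7, region=PD) has no partner → excluded.
- a (player_id=7, region=PD) has no partner → excluded.
- a (player_id=6, region=PD) has no partner → excluded.
- a (player_id=6, region=OC) pairs with 1 row(s) of b.
- a (player_id=NULL, region=OC) has no partner → excluded.

1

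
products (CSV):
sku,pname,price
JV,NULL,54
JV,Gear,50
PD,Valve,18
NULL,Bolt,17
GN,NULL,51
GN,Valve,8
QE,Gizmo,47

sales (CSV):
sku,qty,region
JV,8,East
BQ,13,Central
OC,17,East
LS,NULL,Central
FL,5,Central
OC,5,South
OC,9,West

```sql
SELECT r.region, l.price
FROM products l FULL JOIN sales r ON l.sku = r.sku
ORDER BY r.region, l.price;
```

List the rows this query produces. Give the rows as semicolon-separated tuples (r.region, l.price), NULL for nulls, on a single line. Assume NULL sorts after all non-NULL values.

(Central, NULL); (Central, NULL); (Central, NULL); (East, 50); (East, 54); (East, NULL); (South, NULL); (West, NULL); (NULL, 8); (NULL, 17); (NULL, 18); (NULL, 47); (NULL, 51)

FULL OUTER JOIN keeps every row from both sides; unmatched rows get NULL for the other side's columns.
Matching on l.sku = r.sku. A NULL in a compared column never satisfies the condition.
- l (sku=JV) pairs with 1 row(s) of r.
- l (sku=JV) pairs with 1 row(s) of r.
- l (sku=PD) has no partner → padded with NULL.
- l (sku=NULL) has no partner → padded with NULL.
- l (sku=GN) has no partner → padded with NULL.
- l (sku=GN) has no partner → padded with NULL.
- l (sku=QE) has no partner → padded with NULL.
- plus 6 unmatched r row(s), each kept with NULL l columns.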